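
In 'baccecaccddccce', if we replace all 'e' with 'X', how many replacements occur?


re.sub('e', 'X', text) replaces every occurrence of 'e' with 'X'.
Text: 'baccecaccddccce'
Scanning for 'e':
  pos 4: 'e' -> replacement #1
  pos 14: 'e' -> replacement #2
Total replacements: 2

2


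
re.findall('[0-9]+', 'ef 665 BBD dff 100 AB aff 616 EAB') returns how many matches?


Pattern '[0-9]+' finds one or more digits.
Text: 'ef 665 BBD dff 100 AB aff 616 EAB'
Scanning for matches:
  Match 1: '665'
  Match 2: '100'
  Match 3: '616'
Total matches: 3

3


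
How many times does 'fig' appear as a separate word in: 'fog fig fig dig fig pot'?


Scanning each word for exact match 'fig':
  Word 1: 'fog' -> no
  Word 2: 'fig' -> MATCH
  Word 3: 'fig' -> MATCH
  Word 4: 'dig' -> no
  Word 5: 'fig' -> MATCH
  Word 6: 'pot' -> no
Total matches: 3

3


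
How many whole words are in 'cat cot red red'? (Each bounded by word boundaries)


Word boundaries (\b) mark the start/end of each word.
Text: 'cat cot red red'
Splitting by whitespace:
  Word 1: 'cat'
  Word 2: 'cot'
  Word 3: 'red'
  Word 4: 'red'
Total whole words: 4

4


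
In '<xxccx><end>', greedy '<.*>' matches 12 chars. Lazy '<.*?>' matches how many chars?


Greedy '<.*>' tries to match as MUCH as possible.
Lazy '<.*?>' tries to match as LITTLE as possible.

String: '<xxccx><end>'
Greedy '<.*>' starts at first '<' and extends to the LAST '>': '<xxccx><end>' (12 chars)
Lazy '<.*?>' starts at first '<' and stops at the FIRST '>': '<xxccx>' (7 chars)

7


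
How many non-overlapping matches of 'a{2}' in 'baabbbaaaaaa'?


Pattern 'a{2}' matches exactly 2 consecutive a's (greedy, non-overlapping).
String: 'baabbbaaaaaa'
Scanning for runs of a's:
  Run at pos 1: 'aa' (length 2) -> 1 match(es)
  Run at pos 6: 'aaaaaa' (length 6) -> 3 match(es)
Matches found: ['aa', 'aa', 'aa', 'aa']
Total: 4

4


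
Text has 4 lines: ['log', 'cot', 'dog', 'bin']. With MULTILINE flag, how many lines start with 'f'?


With MULTILINE flag, ^ matches the start of each line.
Lines: ['log', 'cot', 'dog', 'bin']
Checking which lines start with 'f':
  Line 1: 'log' -> no
  Line 2: 'cot' -> no
  Line 3: 'dog' -> no
  Line 4: 'bin' -> no
Matching lines: []
Count: 0

0


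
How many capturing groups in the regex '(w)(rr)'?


To count capturing groups, count each '(' that starts a group.
Pattern: '(w)(rr)'
Walking through the pattern:
  Position 0: '(' -> group #1
  Position 3: '(' -> group #2
Total capturing groups: 2

2


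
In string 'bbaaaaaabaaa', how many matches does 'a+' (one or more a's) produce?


Pattern 'a+' matches one or more consecutive a's.
String: 'bbaaaaaabaaa'
Scanning for runs of a:
  Match 1: 'aaaaaa' (length 6)
  Match 2: 'aaa' (length 3)
Total matches: 2

2


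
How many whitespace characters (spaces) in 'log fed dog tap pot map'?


\s matches whitespace characters (spaces, tabs, etc.).
Text: 'log fed dog tap pot map'
This text has 6 words separated by spaces.
Number of spaces = number of words - 1 = 6 - 1 = 5

5


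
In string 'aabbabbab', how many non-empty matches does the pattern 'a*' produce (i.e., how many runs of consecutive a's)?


Pattern 'a*' matches zero or more a's. We want non-empty runs of consecutive a's.
String: 'aabbabbab'
Walking through the string to find runs of a's:
  Run 1: positions 0-1 -> 'aa'
  Run 2: positions 4-4 -> 'a'
  Run 3: positions 7-7 -> 'a'
Non-empty runs found: ['aa', 'a', 'a']
Count: 3

3


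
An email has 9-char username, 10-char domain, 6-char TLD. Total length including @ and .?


An email address has format: username@domain.tld
Username length: 9
'@' character: 1
Domain length: 10
'.' character: 1
TLD length: 6
Total = 9 + 1 + 10 + 1 + 6 = 27

27


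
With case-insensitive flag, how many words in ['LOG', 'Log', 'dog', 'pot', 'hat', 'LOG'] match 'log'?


Case-insensitive matching: compare each word's lowercase form to 'log'.
  'LOG' -> lower='log' -> MATCH
  'Log' -> lower='log' -> MATCH
  'dog' -> lower='dog' -> no
  'pot' -> lower='pot' -> no
  'hat' -> lower='hat' -> no
  'LOG' -> lower='log' -> MATCH
Matches: ['LOG', 'Log', 'LOG']
Count: 3

3


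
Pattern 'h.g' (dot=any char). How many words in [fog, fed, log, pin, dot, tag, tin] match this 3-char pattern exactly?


Pattern 'h.g' means: starts with 'h', any single char, ends with 'g'.
Checking each word (must be exactly 3 chars):
  'fog' (len=3): no
  'fed' (len=3): no
  'log' (len=3): no
  'pin' (len=3): no
  'dot' (len=3): no
  'tag' (len=3): no
  'tin' (len=3): no
Matching words: []
Total: 0

0


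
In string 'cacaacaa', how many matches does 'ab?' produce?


Pattern 'ab?' matches 'a' optionally followed by 'b'.
String: 'cacaacaa'
Scanning left to right for 'a' then checking next char:
  Match 1: 'a' (a not followed by b)
  Match 2: 'a' (a not followed by b)
  Match 3: 'a' (a not followed by b)
  Match 4: 'a' (a not followed by b)
  Match 5: 'a' (a not followed by b)
Total matches: 5

5


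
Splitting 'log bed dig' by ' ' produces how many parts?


Splitting by ' ' breaks the string at each occurrence of the separator.
Text: 'log bed dig'
Parts after split:
  Part 1: 'log'
  Part 2: 'bed'
  Part 3: 'dig'
Total parts: 3

3


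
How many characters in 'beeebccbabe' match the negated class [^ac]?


Negated class [^ac] matches any char NOT in {a, c}
Scanning 'beeebccbabe':
  pos 0: 'b' -> MATCH
  pos 1: 'e' -> MATCH
  pos 2: 'e' -> MATCH
  pos 3: 'e' -> MATCH
  pos 4: 'b' -> MATCH
  pos 5: 'c' -> no (excluded)
  pos 6: 'c' -> no (excluded)
  pos 7: 'b' -> MATCH
  pos 8: 'a' -> no (excluded)
  pos 9: 'b' -> MATCH
  pos 10: 'e' -> MATCH
Total matches: 8

8


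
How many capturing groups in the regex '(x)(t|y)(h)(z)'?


To count capturing groups, count each '(' that starts a group.
Pattern: '(x)(t|y)(h)(z)'
Walking through the pattern:
  Position 0: '(' -> group #1
  Position 3: '(' -> group #2
  Position 8: '(' -> group #3
  Position 11: '(' -> group #4
Total capturing groups: 4

4


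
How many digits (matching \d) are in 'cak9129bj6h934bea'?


\d matches any digit 0-9.
Scanning 'cak9129bj6h934bea':
  pos 3: '9' -> DIGIT
  pos 4: '1' -> DIGIT
  pos 5: '2' -> DIGIT
  pos 6: '9' -> DIGIT
  pos 9: '6' -> DIGIT
  pos 11: '9' -> DIGIT
  pos 12: '3' -> DIGIT
  pos 13: '4' -> DIGIT
Digits found: ['9', '1', '2', '9', '6', '9', '3', '4']
Total: 8

8


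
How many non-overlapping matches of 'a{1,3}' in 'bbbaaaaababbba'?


Pattern 'a{1,3}' matches between 1 and 3 consecutive a's (greedy).
String: 'bbbaaaaababbba'
Finding runs of a's and applying greedy matching:
  Run at pos 3: 'aaaaa' (length 5)
  Run at pos 9: 'a' (length 1)
  Run at pos 13: 'a' (length 1)
Matches: ['aaa', 'aa', 'a', 'a']
Count: 4

4


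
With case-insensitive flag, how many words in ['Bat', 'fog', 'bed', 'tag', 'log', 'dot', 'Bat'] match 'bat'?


Case-insensitive matching: compare each word's lowercase form to 'bat'.
  'Bat' -> lower='bat' -> MATCH
  'fog' -> lower='fog' -> no
  'bed' -> lower='bed' -> no
  'tag' -> lower='tag' -> no
  'log' -> lower='log' -> no
  'dot' -> lower='dot' -> no
  'Bat' -> lower='bat' -> MATCH
Matches: ['Bat', 'Bat']
Count: 2

2


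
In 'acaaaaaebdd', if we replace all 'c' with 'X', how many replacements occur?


re.sub('c', 'X', text) replaces every occurrence of 'c' with 'X'.
Text: 'acaaaaaebdd'
Scanning for 'c':
  pos 1: 'c' -> replacement #1
Total replacements: 1

1


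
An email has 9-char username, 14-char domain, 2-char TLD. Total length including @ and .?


An email address has format: username@domain.tld
Username length: 9
'@' character: 1
Domain length: 14
'.' character: 1
TLD length: 2
Total = 9 + 1 + 14 + 1 + 2 = 27

27


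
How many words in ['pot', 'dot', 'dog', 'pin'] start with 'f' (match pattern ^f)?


Pattern ^f anchors to start of word. Check which words begin with 'f':
  'pot' -> no
  'dot' -> no
  'dog' -> no
  'pin' -> no
Matching words: []
Count: 0

0


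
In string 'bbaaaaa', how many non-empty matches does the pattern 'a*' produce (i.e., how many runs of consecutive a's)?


Pattern 'a*' matches zero or more a's. We want non-empty runs of consecutive a's.
String: 'bbaaaaa'
Walking through the string to find runs of a's:
  Run 1: positions 2-6 -> 'aaaaa'
Non-empty runs found: ['aaaaa']
Count: 1

1


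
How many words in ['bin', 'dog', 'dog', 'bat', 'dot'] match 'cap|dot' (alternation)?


Alternation 'cap|dot' matches either 'cap' or 'dot'.
Checking each word:
  'bin' -> no
  'dog' -> no
  'dog' -> no
  'bat' -> no
  'dot' -> MATCH
Matches: ['dot']
Count: 1

1


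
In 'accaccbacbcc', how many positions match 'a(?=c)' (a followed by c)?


Lookahead 'a(?=c)' matches 'a' only when followed by 'c'.
String: 'accaccbacbcc'
Checking each position where char is 'a':
  pos 0: 'a' -> MATCH (next='c')
  pos 3: 'a' -> MATCH (next='c')
  pos 7: 'a' -> MATCH (next='c')
Matching positions: [0, 3, 7]
Count: 3

3


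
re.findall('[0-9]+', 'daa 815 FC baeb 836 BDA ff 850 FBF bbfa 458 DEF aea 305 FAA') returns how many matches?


Pattern '[0-9]+' finds one or more digits.
Text: 'daa 815 FC baeb 836 BDA ff 850 FBF bbfa 458 DEF aea 305 FAA'
Scanning for matches:
  Match 1: '815'
  Match 2: '836'
  Match 3: '850'
  Match 4: '458'
  Match 5: '305'
Total matches: 5

5


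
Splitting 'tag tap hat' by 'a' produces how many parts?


Splitting by 'a' breaks the string at each occurrence of the separator.
Text: 'tag tap hat'
Parts after split:
  Part 1: 't'
  Part 2: 'g t'
  Part 3: 'p h'
  Part 4: 't'
Total parts: 4

4


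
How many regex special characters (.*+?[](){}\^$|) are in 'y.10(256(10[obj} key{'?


Regex special characters are: . * + ? [ ] ( ) { } \ ^ $ |
Scanning 'y.10(256(10[obj} key{':
  pos 1: '.' -> SPECIAL
  pos 4: '(' -> SPECIAL
  pos 8: '(' -> SPECIAL
  pos 11: '[' -> SPECIAL
  pos 15: '}' -> SPECIAL
  pos 20: '{' -> SPECIAL
Special chars found: ['.', '(', '(', '[', '}', '{']
Total: 6

6


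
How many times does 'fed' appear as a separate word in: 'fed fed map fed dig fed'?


Scanning each word for exact match 'fed':
  Word 1: 'fed' -> MATCH
  Word 2: 'fed' -> MATCH
  Word 3: 'map' -> no
  Word 4: 'fed' -> MATCH
  Word 5: 'dig' -> no
  Word 6: 'fed' -> MATCH
Total matches: 4

4


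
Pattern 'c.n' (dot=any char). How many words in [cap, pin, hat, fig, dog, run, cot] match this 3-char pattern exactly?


Pattern 'c.n' means: starts with 'c', any single char, ends with 'n'.
Checking each word (must be exactly 3 chars):
  'cap' (len=3): no
  'pin' (len=3): no
  'hat' (len=3): no
  'fig' (len=3): no
  'dog' (len=3): no
  'run' (len=3): no
  'cot' (len=3): no
Matching words: []
Total: 0

0


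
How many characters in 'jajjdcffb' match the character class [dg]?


Character class [dg] matches any of: {d, g}
Scanning string 'jajjdcffb' character by character:
  pos 0: 'j' -> no
  pos 1: 'a' -> no
  pos 2: 'j' -> no
  pos 3: 'j' -> no
  pos 4: 'd' -> MATCH
  pos 5: 'c' -> no
  pos 6: 'f' -> no
  pos 7: 'f' -> no
  pos 8: 'b' -> no
Total matches: 1

1


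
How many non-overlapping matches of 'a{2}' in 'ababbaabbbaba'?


Pattern 'a{2}' matches exactly 2 consecutive a's (greedy, non-overlapping).
String: 'ababbaabbbaba'
Scanning for runs of a's:
  Run at pos 0: 'a' (length 1) -> 0 match(es)
  Run at pos 2: 'a' (length 1) -> 0 match(es)
  Run at pos 5: 'aa' (length 2) -> 1 match(es)
  Run at pos 10: 'a' (length 1) -> 0 match(es)
  Run at pos 12: 'a' (length 1) -> 0 match(es)
Matches found: ['aa']
Total: 1

1


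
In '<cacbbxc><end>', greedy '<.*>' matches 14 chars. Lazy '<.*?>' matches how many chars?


Greedy '<.*>' tries to match as MUCH as possible.
Lazy '<.*?>' tries to match as LITTLE as possible.

String: '<cacbbxc><end>'
Greedy '<.*>' starts at first '<' and extends to the LAST '>': '<cacbbxc><end>' (14 chars)
Lazy '<.*?>' starts at first '<' and stops at the FIRST '>': '<cacbbxc>' (9 chars)

9


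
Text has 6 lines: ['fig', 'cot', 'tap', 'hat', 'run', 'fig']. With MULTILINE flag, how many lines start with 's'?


With MULTILINE flag, ^ matches the start of each line.
Lines: ['fig', 'cot', 'tap', 'hat', 'run', 'fig']
Checking which lines start with 's':
  Line 1: 'fig' -> no
  Line 2: 'cot' -> no
  Line 3: 'tap' -> no
  Line 4: 'hat' -> no
  Line 5: 'run' -> no
  Line 6: 'fig' -> no
Matching lines: []
Count: 0

0


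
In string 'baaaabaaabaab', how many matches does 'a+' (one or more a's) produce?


Pattern 'a+' matches one or more consecutive a's.
String: 'baaaabaaabaab'
Scanning for runs of a:
  Match 1: 'aaaa' (length 4)
  Match 2: 'aaa' (length 3)
  Match 3: 'aa' (length 2)
Total matches: 3

3


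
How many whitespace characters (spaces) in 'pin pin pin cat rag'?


\s matches whitespace characters (spaces, tabs, etc.).
Text: 'pin pin pin cat rag'
This text has 5 words separated by spaces.
Number of spaces = number of words - 1 = 5 - 1 = 4

4


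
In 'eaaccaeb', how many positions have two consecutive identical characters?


Looking for consecutive identical characters in 'eaaccaeb':
  pos 0-1: 'e' vs 'a' -> different
  pos 1-2: 'a' vs 'a' -> MATCH ('aa')
  pos 2-3: 'a' vs 'c' -> different
  pos 3-4: 'c' vs 'c' -> MATCH ('cc')
  pos 4-5: 'c' vs 'a' -> different
  pos 5-6: 'a' vs 'e' -> different
  pos 6-7: 'e' vs 'b' -> different
Consecutive identical pairs: ['aa', 'cc']
Count: 2

2


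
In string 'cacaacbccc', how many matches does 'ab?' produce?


Pattern 'ab?' matches 'a' optionally followed by 'b'.
String: 'cacaacbccc'
Scanning left to right for 'a' then checking next char:
  Match 1: 'a' (a not followed by b)
  Match 2: 'a' (a not followed by b)
  Match 3: 'a' (a not followed by b)
Total matches: 3

3


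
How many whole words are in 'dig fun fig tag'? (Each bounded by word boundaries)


Word boundaries (\b) mark the start/end of each word.
Text: 'dig fun fig tag'
Splitting by whitespace:
  Word 1: 'dig'
  Word 2: 'fun'
  Word 3: 'fig'
  Word 4: 'tag'
Total whole words: 4

4


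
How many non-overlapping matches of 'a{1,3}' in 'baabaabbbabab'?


Pattern 'a{1,3}' matches between 1 and 3 consecutive a's (greedy).
String: 'baabaabbbabab'
Finding runs of a's and applying greedy matching:
  Run at pos 1: 'aa' (length 2)
  Run at pos 4: 'aa' (length 2)
  Run at pos 9: 'a' (length 1)
  Run at pos 11: 'a' (length 1)
Matches: ['aa', 'aa', 'a', 'a']
Count: 4

4


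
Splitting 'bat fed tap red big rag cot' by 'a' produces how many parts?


Splitting by 'a' breaks the string at each occurrence of the separator.
Text: 'bat fed tap red big rag cot'
Parts after split:
  Part 1: 'b'
  Part 2: 't fed t'
  Part 3: 'p red big r'
  Part 4: 'g cot'
Total parts: 4

4


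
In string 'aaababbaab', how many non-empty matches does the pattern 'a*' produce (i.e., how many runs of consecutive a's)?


Pattern 'a*' matches zero or more a's. We want non-empty runs of consecutive a's.
String: 'aaababbaab'
Walking through the string to find runs of a's:
  Run 1: positions 0-2 -> 'aaa'
  Run 2: positions 4-4 -> 'a'
  Run 3: positions 7-8 -> 'aa'
Non-empty runs found: ['aaa', 'a', 'aa']
Count: 3

3


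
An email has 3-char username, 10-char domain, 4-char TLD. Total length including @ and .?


An email address has format: username@domain.tld
Username length: 3
'@' character: 1
Domain length: 10
'.' character: 1
TLD length: 4
Total = 3 + 1 + 10 + 1 + 4 = 19

19


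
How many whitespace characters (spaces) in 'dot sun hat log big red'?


\s matches whitespace characters (spaces, tabs, etc.).
Text: 'dot sun hat log big red'
This text has 6 words separated by spaces.
Number of spaces = number of words - 1 = 6 - 1 = 5

5


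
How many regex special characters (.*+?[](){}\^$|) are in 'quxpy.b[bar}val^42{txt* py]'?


Regex special characters are: . * + ? [ ] ( ) { } \ ^ $ |
Scanning 'quxpy.b[bar}val^42{txt* py]':
  pos 5: '.' -> SPECIAL
  pos 7: '[' -> SPECIAL
  pos 11: '}' -> SPECIAL
  pos 15: '^' -> SPECIAL
  pos 18: '{' -> SPECIAL
  pos 22: '*' -> SPECIAL
  pos 26: ']' -> SPECIAL
Special chars found: ['.', '[', '}', '^', '{', '*', ']']
Total: 7

7


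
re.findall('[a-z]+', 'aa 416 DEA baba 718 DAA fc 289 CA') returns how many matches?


Pattern '[a-z]+' finds one or more lowercase letters.
Text: 'aa 416 DEA baba 718 DAA fc 289 CA'
Scanning for matches:
  Match 1: 'aa'
  Match 2: 'baba'
  Match 3: 'fc'
Total matches: 3

3


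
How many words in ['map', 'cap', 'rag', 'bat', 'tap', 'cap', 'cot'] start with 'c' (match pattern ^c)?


Pattern ^c anchors to start of word. Check which words begin with 'c':
  'map' -> no
  'cap' -> MATCH (starts with 'c')
  'rag' -> no
  'bat' -> no
  'tap' -> no
  'cap' -> MATCH (starts with 'c')
  'cot' -> MATCH (starts with 'c')
Matching words: ['cap', 'cap', 'cot']
Count: 3

3


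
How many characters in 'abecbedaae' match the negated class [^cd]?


Negated class [^cd] matches any char NOT in {c, d}
Scanning 'abecbedaae':
  pos 0: 'a' -> MATCH
  pos 1: 'b' -> MATCH
  pos 2: 'e' -> MATCH
  pos 3: 'c' -> no (excluded)
  pos 4: 'b' -> MATCH
  pos 5: 'e' -> MATCH
  pos 6: 'd' -> no (excluded)
  pos 7: 'a' -> MATCH
  pos 8: 'a' -> MATCH
  pos 9: 'e' -> MATCH
Total matches: 8

8


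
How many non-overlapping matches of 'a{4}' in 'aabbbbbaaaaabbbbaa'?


Pattern 'a{4}' matches exactly 4 consecutive a's (greedy, non-overlapping).
String: 'aabbbbbaaaaabbbbaa'
Scanning for runs of a's:
  Run at pos 0: 'aa' (length 2) -> 0 match(es)
  Run at pos 7: 'aaaaa' (length 5) -> 1 match(es)
  Run at pos 16: 'aa' (length 2) -> 0 match(es)
Matches found: ['aaaa']
Total: 1

1


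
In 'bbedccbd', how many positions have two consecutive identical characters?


Looking for consecutive identical characters in 'bbedccbd':
  pos 0-1: 'b' vs 'b' -> MATCH ('bb')
  pos 1-2: 'b' vs 'e' -> different
  pos 2-3: 'e' vs 'd' -> different
  pos 3-4: 'd' vs 'c' -> different
  pos 4-5: 'c' vs 'c' -> MATCH ('cc')
  pos 5-6: 'c' vs 'b' -> different
  pos 6-7: 'b' vs 'd' -> different
Consecutive identical pairs: ['bb', 'cc']
Count: 2

2


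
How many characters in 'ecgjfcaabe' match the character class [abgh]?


Character class [abgh] matches any of: {a, b, g, h}
Scanning string 'ecgjfcaabe' character by character:
  pos 0: 'e' -> no
  pos 1: 'c' -> no
  pos 2: 'g' -> MATCH
  pos 3: 'j' -> no
  pos 4: 'f' -> no
  pos 5: 'c' -> no
  pos 6: 'a' -> MATCH
  pos 7: 'a' -> MATCH
  pos 8: 'b' -> MATCH
  pos 9: 'e' -> no
Total matches: 4

4


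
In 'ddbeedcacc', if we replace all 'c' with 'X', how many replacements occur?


re.sub('c', 'X', text) replaces every occurrence of 'c' with 'X'.
Text: 'ddbeedcacc'
Scanning for 'c':
  pos 6: 'c' -> replacement #1
  pos 8: 'c' -> replacement #2
  pos 9: 'c' -> replacement #3
Total replacements: 3

3


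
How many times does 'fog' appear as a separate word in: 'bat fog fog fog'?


Scanning each word for exact match 'fog':
  Word 1: 'bat' -> no
  Word 2: 'fog' -> MATCH
  Word 3: 'fog' -> MATCH
  Word 4: 'fog' -> MATCH
Total matches: 3

3


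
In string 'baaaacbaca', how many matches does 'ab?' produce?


Pattern 'ab?' matches 'a' optionally followed by 'b'.
String: 'baaaacbaca'
Scanning left to right for 'a' then checking next char:
  Match 1: 'a' (a not followed by b)
  Match 2: 'a' (a not followed by b)
  Match 3: 'a' (a not followed by b)
  Match 4: 'a' (a not followed by b)
  Match 5: 'a' (a not followed by b)
  Match 6: 'a' (a not followed by b)
Total matches: 6

6


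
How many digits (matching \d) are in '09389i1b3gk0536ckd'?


\d matches any digit 0-9.
Scanning '09389i1b3gk0536ckd':
  pos 0: '0' -> DIGIT
  pos 1: '9' -> DIGIT
  pos 2: '3' -> DIGIT
  pos 3: '8' -> DIGIT
  pos 4: '9' -> DIGIT
  pos 6: '1' -> DIGIT
  pos 8: '3' -> DIGIT
  pos 11: '0' -> DIGIT
  pos 12: '5' -> DIGIT
  pos 13: '3' -> DIGIT
  pos 14: '6' -> DIGIT
Digits found: ['0', '9', '3', '8', '9', '1', '3', '0', '5', '3', '6']
Total: 11

11


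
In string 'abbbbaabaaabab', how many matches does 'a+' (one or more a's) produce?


Pattern 'a+' matches one or more consecutive a's.
String: 'abbbbaabaaabab'
Scanning for runs of a:
  Match 1: 'a' (length 1)
  Match 2: 'aa' (length 2)
  Match 3: 'aaa' (length 3)
  Match 4: 'a' (length 1)
Total matches: 4

4


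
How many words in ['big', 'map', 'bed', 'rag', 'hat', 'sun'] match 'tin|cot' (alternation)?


Alternation 'tin|cot' matches either 'tin' or 'cot'.
Checking each word:
  'big' -> no
  'map' -> no
  'bed' -> no
  'rag' -> no
  'hat' -> no
  'sun' -> no
Matches: []
Count: 0

0


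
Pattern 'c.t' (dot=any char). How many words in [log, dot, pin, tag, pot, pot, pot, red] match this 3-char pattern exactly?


Pattern 'c.t' means: starts with 'c', any single char, ends with 't'.
Checking each word (must be exactly 3 chars):
  'log' (len=3): no
  'dot' (len=3): no
  'pin' (len=3): no
  'tag' (len=3): no
  'pot' (len=3): no
  'pot' (len=3): no
  'pot' (len=3): no
  'red' (len=3): no
Matching words: []
Total: 0

0


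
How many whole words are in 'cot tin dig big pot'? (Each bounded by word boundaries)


Word boundaries (\b) mark the start/end of each word.
Text: 'cot tin dig big pot'
Splitting by whitespace:
  Word 1: 'cot'
  Word 2: 'tin'
  Word 3: 'dig'
  Word 4: 'big'
  Word 5: 'pot'
Total whole words: 5

5


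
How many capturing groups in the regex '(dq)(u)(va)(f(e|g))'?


To count capturing groups, count each '(' that starts a group.
Pattern: '(dq)(u)(va)(f(e|g))'
Walking through the pattern:
  Position 0: '(' -> group #1
  Position 4: '(' -> group #2
  Position 7: '(' -> group #3
  Position 11: '(' -> group #4
  Position 13: '(' -> group #5
Total capturing groups: 5

5


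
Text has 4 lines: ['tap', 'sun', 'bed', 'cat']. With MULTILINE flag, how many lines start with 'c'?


With MULTILINE flag, ^ matches the start of each line.
Lines: ['tap', 'sun', 'bed', 'cat']
Checking which lines start with 'c':
  Line 1: 'tap' -> no
  Line 2: 'sun' -> no
  Line 3: 'bed' -> no
  Line 4: 'cat' -> MATCH
Matching lines: ['cat']
Count: 1

1


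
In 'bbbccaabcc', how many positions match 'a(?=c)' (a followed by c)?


Lookahead 'a(?=c)' matches 'a' only when followed by 'c'.
String: 'bbbccaabcc'
Checking each position where char is 'a':
  pos 5: 'a' -> no (next='a')
  pos 6: 'a' -> no (next='b')
Matching positions: []
Count: 0

0


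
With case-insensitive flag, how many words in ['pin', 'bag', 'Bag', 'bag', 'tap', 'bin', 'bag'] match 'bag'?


Case-insensitive matching: compare each word's lowercase form to 'bag'.
  'pin' -> lower='pin' -> no
  'bag' -> lower='bag' -> MATCH
  'Bag' -> lower='bag' -> MATCH
  'bag' -> lower='bag' -> MATCH
  'tap' -> lower='tap' -> no
  'bin' -> lower='bin' -> no
  'bag' -> lower='bag' -> MATCH
Matches: ['bag', 'Bag', 'bag', 'bag']
Count: 4

4


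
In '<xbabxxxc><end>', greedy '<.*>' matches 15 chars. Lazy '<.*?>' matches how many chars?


Greedy '<.*>' tries to match as MUCH as possible.
Lazy '<.*?>' tries to match as LITTLE as possible.

String: '<xbabxxxc><end>'
Greedy '<.*>' starts at first '<' and extends to the LAST '>': '<xbabxxxc><end>' (15 chars)
Lazy '<.*?>' starts at first '<' and stops at the FIRST '>': '<xbabxxxc>' (10 chars)

10


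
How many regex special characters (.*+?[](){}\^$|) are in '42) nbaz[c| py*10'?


Regex special characters are: . * + ? [ ] ( ) { } \ ^ $ |
Scanning '42) nbaz[c| py*10':
  pos 2: ')' -> SPECIAL
  pos 8: '[' -> SPECIAL
  pos 10: '|' -> SPECIAL
  pos 14: '*' -> SPECIAL
Special chars found: [')', '[', '|', '*']
Total: 4

4


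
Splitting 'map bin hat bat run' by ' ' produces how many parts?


Splitting by ' ' breaks the string at each occurrence of the separator.
Text: 'map bin hat bat run'
Parts after split:
  Part 1: 'map'
  Part 2: 'bin'
  Part 3: 'hat'
  Part 4: 'bat'
  Part 5: 'run'
Total parts: 5

5


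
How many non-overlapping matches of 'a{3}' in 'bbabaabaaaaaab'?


Pattern 'a{3}' matches exactly 3 consecutive a's (greedy, non-overlapping).
String: 'bbabaabaaaaaab'
Scanning for runs of a's:
  Run at pos 2: 'a' (length 1) -> 0 match(es)
  Run at pos 4: 'aa' (length 2) -> 0 match(es)
  Run at pos 7: 'aaaaaa' (length 6) -> 2 match(es)
Matches found: ['aaa', 'aaa']
Total: 2

2


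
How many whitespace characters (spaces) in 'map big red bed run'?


\s matches whitespace characters (spaces, tabs, etc.).
Text: 'map big red bed run'
This text has 5 words separated by spaces.
Number of spaces = number of words - 1 = 5 - 1 = 4

4


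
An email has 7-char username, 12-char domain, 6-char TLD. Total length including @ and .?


An email address has format: username@domain.tld
Username length: 7
'@' character: 1
Domain length: 12
'.' character: 1
TLD length: 6
Total = 7 + 1 + 12 + 1 + 6 = 27

27


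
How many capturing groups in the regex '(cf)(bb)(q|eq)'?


To count capturing groups, count each '(' that starts a group.
Pattern: '(cf)(bb)(q|eq)'
Walking through the pattern:
  Position 0: '(' -> group #1
  Position 4: '(' -> group #2
  Position 8: '(' -> group #3
Total capturing groups: 3

3


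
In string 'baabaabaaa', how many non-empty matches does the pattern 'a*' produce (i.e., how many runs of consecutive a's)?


Pattern 'a*' matches zero or more a's. We want non-empty runs of consecutive a's.
String: 'baabaabaaa'
Walking through the string to find runs of a's:
  Run 1: positions 1-2 -> 'aa'
  Run 2: positions 4-5 -> 'aa'
  Run 3: positions 7-9 -> 'aaa'
Non-empty runs found: ['aa', 'aa', 'aaa']
Count: 3

3


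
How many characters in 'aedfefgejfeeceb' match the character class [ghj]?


Character class [ghj] matches any of: {g, h, j}
Scanning string 'aedfefgejfeeceb' character by character:
  pos 0: 'a' -> no
  pos 1: 'e' -> no
  pos 2: 'd' -> no
  pos 3: 'f' -> no
  pos 4: 'e' -> no
  pos 5: 'f' -> no
  pos 6: 'g' -> MATCH
  pos 7: 'e' -> no
  pos 8: 'j' -> MATCH
  pos 9: 'f' -> no
  pos 10: 'e' -> no
  pos 11: 'e' -> no
  pos 12: 'c' -> no
  pos 13: 'e' -> no
  pos 14: 'b' -> no
Total matches: 2

2


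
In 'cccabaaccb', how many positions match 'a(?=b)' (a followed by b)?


Lookahead 'a(?=b)' matches 'a' only when followed by 'b'.
String: 'cccabaaccb'
Checking each position where char is 'a':
  pos 3: 'a' -> MATCH (next='b')
  pos 5: 'a' -> no (next='a')
  pos 6: 'a' -> no (next='c')
Matching positions: [3]
Count: 1

1


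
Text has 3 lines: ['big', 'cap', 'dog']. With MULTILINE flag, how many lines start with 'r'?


With MULTILINE flag, ^ matches the start of each line.
Lines: ['big', 'cap', 'dog']
Checking which lines start with 'r':
  Line 1: 'big' -> no
  Line 2: 'cap' -> no
  Line 3: 'dog' -> no
Matching lines: []
Count: 0

0


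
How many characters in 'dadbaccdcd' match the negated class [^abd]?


Negated class [^abd] matches any char NOT in {a, b, d}
Scanning 'dadbaccdcd':
  pos 0: 'd' -> no (excluded)
  pos 1: 'a' -> no (excluded)
  pos 2: 'd' -> no (excluded)
  pos 3: 'b' -> no (excluded)
  pos 4: 'a' -> no (excluded)
  pos 5: 'c' -> MATCH
  pos 6: 'c' -> MATCH
  pos 7: 'd' -> no (excluded)
  pos 8: 'c' -> MATCH
  pos 9: 'd' -> no (excluded)
Total matches: 3

3


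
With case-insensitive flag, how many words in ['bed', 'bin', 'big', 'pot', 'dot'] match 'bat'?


Case-insensitive matching: compare each word's lowercase form to 'bat'.
  'bed' -> lower='bed' -> no
  'bin' -> lower='bin' -> no
  'big' -> lower='big' -> no
  'pot' -> lower='pot' -> no
  'dot' -> lower='dot' -> no
Matches: []
Count: 0

0


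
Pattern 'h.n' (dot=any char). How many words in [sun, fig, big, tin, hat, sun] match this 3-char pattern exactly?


Pattern 'h.n' means: starts with 'h', any single char, ends with 'n'.
Checking each word (must be exactly 3 chars):
  'sun' (len=3): no
  'fig' (len=3): no
  'big' (len=3): no
  'tin' (len=3): no
  'hat' (len=3): no
  'sun' (len=3): no
Matching words: []
Total: 0

0


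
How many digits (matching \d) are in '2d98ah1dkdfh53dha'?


\d matches any digit 0-9.
Scanning '2d98ah1dkdfh53dha':
  pos 0: '2' -> DIGIT
  pos 2: '9' -> DIGIT
  pos 3: '8' -> DIGIT
  pos 6: '1' -> DIGIT
  pos 12: '5' -> DIGIT
  pos 13: '3' -> DIGIT
Digits found: ['2', '9', '8', '1', '5', '3']
Total: 6

6


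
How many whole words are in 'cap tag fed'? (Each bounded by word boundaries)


Word boundaries (\b) mark the start/end of each word.
Text: 'cap tag fed'
Splitting by whitespace:
  Word 1: 'cap'
  Word 2: 'tag'
  Word 3: 'fed'
Total whole words: 3

3


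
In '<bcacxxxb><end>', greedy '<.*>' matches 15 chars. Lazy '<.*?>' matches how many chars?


Greedy '<.*>' tries to match as MUCH as possible.
Lazy '<.*?>' tries to match as LITTLE as possible.

String: '<bcacxxxb><end>'
Greedy '<.*>' starts at first '<' and extends to the LAST '>': '<bcacxxxb><end>' (15 chars)
Lazy '<.*?>' starts at first '<' and stops at the FIRST '>': '<bcacxxxb>' (10 chars)

10


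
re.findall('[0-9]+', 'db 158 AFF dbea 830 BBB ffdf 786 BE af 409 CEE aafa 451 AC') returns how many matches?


Pattern '[0-9]+' finds one or more digits.
Text: 'db 158 AFF dbea 830 BBB ffdf 786 BE af 409 CEE aafa 451 AC'
Scanning for matches:
  Match 1: '158'
  Match 2: '830'
  Match 3: '786'
  Match 4: '409'
  Match 5: '451'
Total matches: 5

5


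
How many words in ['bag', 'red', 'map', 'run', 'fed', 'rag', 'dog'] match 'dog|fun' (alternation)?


Alternation 'dog|fun' matches either 'dog' or 'fun'.
Checking each word:
  'bag' -> no
  'red' -> no
  'map' -> no
  'run' -> no
  'fed' -> no
  'rag' -> no
  'dog' -> MATCH
Matches: ['dog']
Count: 1

1


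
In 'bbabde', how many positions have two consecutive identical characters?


Looking for consecutive identical characters in 'bbabde':
  pos 0-1: 'b' vs 'b' -> MATCH ('bb')
  pos 1-2: 'b' vs 'a' -> different
  pos 2-3: 'a' vs 'b' -> different
  pos 3-4: 'b' vs 'd' -> different
  pos 4-5: 'd' vs 'e' -> different
Consecutive identical pairs: ['bb']
Count: 1

1


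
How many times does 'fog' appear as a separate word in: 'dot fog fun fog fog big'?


Scanning each word for exact match 'fog':
  Word 1: 'dot' -> no
  Word 2: 'fog' -> MATCH
  Word 3: 'fun' -> no
  Word 4: 'fog' -> MATCH
  Word 5: 'fog' -> MATCH
  Word 6: 'big' -> no
Total matches: 3

3


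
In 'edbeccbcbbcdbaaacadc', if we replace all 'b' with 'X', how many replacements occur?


re.sub('b', 'X', text) replaces every occurrence of 'b' with 'X'.
Text: 'edbeccbcbbcdbaaacadc'
Scanning for 'b':
  pos 2: 'b' -> replacement #1
  pos 6: 'b' -> replacement #2
  pos 8: 'b' -> replacement #3
  pos 9: 'b' -> replacement #4
  pos 12: 'b' -> replacement #5
Total replacements: 5

5


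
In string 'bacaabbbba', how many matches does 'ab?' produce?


Pattern 'ab?' matches 'a' optionally followed by 'b'.
String: 'bacaabbbba'
Scanning left to right for 'a' then checking next char:
  Match 1: 'a' (a not followed by b)
  Match 2: 'a' (a not followed by b)
  Match 3: 'ab' (a followed by b)
  Match 4: 'a' (a not followed by b)
Total matches: 4

4


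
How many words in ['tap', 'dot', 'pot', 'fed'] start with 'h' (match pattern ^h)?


Pattern ^h anchors to start of word. Check which words begin with 'h':
  'tap' -> no
  'dot' -> no
  'pot' -> no
  'fed' -> no
Matching words: []
Count: 0

0


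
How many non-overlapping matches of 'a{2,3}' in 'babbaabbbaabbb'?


Pattern 'a{2,3}' matches between 2 and 3 consecutive a's (greedy).
String: 'babbaabbbaabbb'
Finding runs of a's and applying greedy matching:
  Run at pos 1: 'a' (length 1)
  Run at pos 4: 'aa' (length 2)
  Run at pos 9: 'aa' (length 2)
Matches: ['aa', 'aa']
Count: 2

2


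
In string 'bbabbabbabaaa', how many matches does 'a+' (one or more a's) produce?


Pattern 'a+' matches one or more consecutive a's.
String: 'bbabbabbabaaa'
Scanning for runs of a:
  Match 1: 'a' (length 1)
  Match 2: 'a' (length 1)
  Match 3: 'a' (length 1)
  Match 4: 'aaa' (length 3)
Total matches: 4

4


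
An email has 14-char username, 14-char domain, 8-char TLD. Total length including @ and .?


An email address has format: username@domain.tld
Username length: 14
'@' character: 1
Domain length: 14
'.' character: 1
TLD length: 8
Total = 14 + 1 + 14 + 1 + 8 = 38

38


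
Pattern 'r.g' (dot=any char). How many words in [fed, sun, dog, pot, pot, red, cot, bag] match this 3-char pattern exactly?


Pattern 'r.g' means: starts with 'r', any single char, ends with 'g'.
Checking each word (must be exactly 3 chars):
  'fed' (len=3): no
  'sun' (len=3): no
  'dog' (len=3): no
  'pot' (len=3): no
  'pot' (len=3): no
  'red' (len=3): no
  'cot' (len=3): no
  'bag' (len=3): no
Matching words: []
Total: 0

0


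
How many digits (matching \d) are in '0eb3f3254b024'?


\d matches any digit 0-9.
Scanning '0eb3f3254b024':
  pos 0: '0' -> DIGIT
  pos 3: '3' -> DIGIT
  pos 5: '3' -> DIGIT
  pos 6: '2' -> DIGIT
  pos 7: '5' -> DIGIT
  pos 8: '4' -> DIGIT
  pos 10: '0' -> DIGIT
  pos 11: '2' -> DIGIT
  pos 12: '4' -> DIGIT
Digits found: ['0', '3', '3', '2', '5', '4', '0', '2', '4']
Total: 9

9


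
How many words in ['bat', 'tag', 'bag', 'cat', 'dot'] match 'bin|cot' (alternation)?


Alternation 'bin|cot' matches either 'bin' or 'cot'.
Checking each word:
  'bat' -> no
  'tag' -> no
  'bag' -> no
  'cat' -> no
  'dot' -> no
Matches: []
Count: 0

0


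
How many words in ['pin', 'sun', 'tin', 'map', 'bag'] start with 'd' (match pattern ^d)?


Pattern ^d anchors to start of word. Check which words begin with 'd':
  'pin' -> no
  'sun' -> no
  'tin' -> no
  'map' -> no
  'bag' -> no
Matching words: []
Count: 0

0


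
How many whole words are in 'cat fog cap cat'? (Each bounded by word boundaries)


Word boundaries (\b) mark the start/end of each word.
Text: 'cat fog cap cat'
Splitting by whitespace:
  Word 1: 'cat'
  Word 2: 'fog'
  Word 3: 'cap'
  Word 4: 'cat'
Total whole words: 4

4


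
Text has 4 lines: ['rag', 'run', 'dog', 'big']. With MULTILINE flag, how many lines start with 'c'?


With MULTILINE flag, ^ matches the start of each line.
Lines: ['rag', 'run', 'dog', 'big']
Checking which lines start with 'c':
  Line 1: 'rag' -> no
  Line 2: 'run' -> no
  Line 3: 'dog' -> no
  Line 4: 'big' -> no
Matching lines: []
Count: 0

0


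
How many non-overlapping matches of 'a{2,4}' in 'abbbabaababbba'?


Pattern 'a{2,4}' matches between 2 and 4 consecutive a's (greedy).
String: 'abbbabaababbba'
Finding runs of a's and applying greedy matching:
  Run at pos 0: 'a' (length 1)
  Run at pos 4: 'a' (length 1)
  Run at pos 6: 'aa' (length 2)
  Run at pos 9: 'a' (length 1)
  Run at pos 13: 'a' (length 1)
Matches: ['aa']
Count: 1

1


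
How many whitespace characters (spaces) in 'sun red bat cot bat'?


\s matches whitespace characters (spaces, tabs, etc.).
Text: 'sun red bat cot bat'
This text has 5 words separated by spaces.
Number of spaces = number of words - 1 = 5 - 1 = 4

4


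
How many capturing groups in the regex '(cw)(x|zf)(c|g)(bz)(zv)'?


To count capturing groups, count each '(' that starts a group.
Pattern: '(cw)(x|zf)(c|g)(bz)(zv)'
Walking through the pattern:
  Position 0: '(' -> group #1
  Position 4: '(' -> group #2
  Position 10: '(' -> group #3
  Position 15: '(' -> group #4
  Position 19: '(' -> group #5
Total capturing groups: 5

5


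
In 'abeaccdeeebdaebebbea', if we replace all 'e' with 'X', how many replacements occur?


re.sub('e', 'X', text) replaces every occurrence of 'e' with 'X'.
Text: 'abeaccdeeebdaebebbea'
Scanning for 'e':
  pos 2: 'e' -> replacement #1
  pos 7: 'e' -> replacement #2
  pos 8: 'e' -> replacement #3
  pos 9: 'e' -> replacement #4
  pos 13: 'e' -> replacement #5
  pos 15: 'e' -> replacement #6
  pos 18: 'e' -> replacement #7
Total replacements: 7

7


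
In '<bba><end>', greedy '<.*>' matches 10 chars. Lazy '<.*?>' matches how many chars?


Greedy '<.*>' tries to match as MUCH as possible.
Lazy '<.*?>' tries to match as LITTLE as possible.

String: '<bba><end>'
Greedy '<.*>' starts at first '<' and extends to the LAST '>': '<bba><end>' (10 chars)
Lazy '<.*?>' starts at first '<' and stops at the FIRST '>': '<bba>' (5 chars)

5


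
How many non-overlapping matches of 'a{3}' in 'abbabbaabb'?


Pattern 'a{3}' matches exactly 3 consecutive a's (greedy, non-overlapping).
String: 'abbabbaabb'
Scanning for runs of a's:
  Run at pos 0: 'a' (length 1) -> 0 match(es)
  Run at pos 3: 'a' (length 1) -> 0 match(es)
  Run at pos 6: 'aa' (length 2) -> 0 match(es)
Matches found: []
Total: 0

0


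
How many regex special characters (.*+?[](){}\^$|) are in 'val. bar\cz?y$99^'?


Regex special characters are: . * + ? [ ] ( ) { } \ ^ $ |
Scanning 'val. bar\cz?y$99^':
  pos 3: '.' -> SPECIAL
  pos 8: '\' -> SPECIAL
  pos 11: '?' -> SPECIAL
  pos 13: '$' -> SPECIAL
  pos 16: '^' -> SPECIAL
Special chars found: ['.', '\\', '?', '$', '^']
Total: 5

5


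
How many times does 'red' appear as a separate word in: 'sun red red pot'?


Scanning each word for exact match 'red':
  Word 1: 'sun' -> no
  Word 2: 'red' -> MATCH
  Word 3: 'red' -> MATCH
  Word 4: 'pot' -> no
Total matches: 2

2


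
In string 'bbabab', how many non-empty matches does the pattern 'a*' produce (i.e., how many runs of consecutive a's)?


Pattern 'a*' matches zero or more a's. We want non-empty runs of consecutive a's.
String: 'bbabab'
Walking through the string to find runs of a's:
  Run 1: positions 2-2 -> 'a'
  Run 2: positions 4-4 -> 'a'
Non-empty runs found: ['a', 'a']
Count: 2

2


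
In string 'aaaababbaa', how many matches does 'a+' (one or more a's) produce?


Pattern 'a+' matches one or more consecutive a's.
String: 'aaaababbaa'
Scanning for runs of a:
  Match 1: 'aaaa' (length 4)
  Match 2: 'a' (length 1)
  Match 3: 'aa' (length 2)
Total matches: 3

3


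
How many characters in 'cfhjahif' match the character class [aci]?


Character class [aci] matches any of: {a, c, i}
Scanning string 'cfhjahif' character by character:
  pos 0: 'c' -> MATCH
  pos 1: 'f' -> no
  pos 2: 'h' -> no
  pos 3: 'j' -> no
  pos 4: 'a' -> MATCH
  pos 5: 'h' -> no
  pos 6: 'i' -> MATCH
  pos 7: 'f' -> no
Total matches: 3

3


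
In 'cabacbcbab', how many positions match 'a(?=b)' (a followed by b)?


Lookahead 'a(?=b)' matches 'a' only when followed by 'b'.
String: 'cabacbcbab'
Checking each position where char is 'a':
  pos 1: 'a' -> MATCH (next='b')
  pos 3: 'a' -> no (next='c')
  pos 8: 'a' -> MATCH (next='b')
Matching positions: [1, 8]
Count: 2

2


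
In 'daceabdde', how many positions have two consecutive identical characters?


Looking for consecutive identical characters in 'daceabdde':
  pos 0-1: 'd' vs 'a' -> different
  pos 1-2: 'a' vs 'c' -> different
  pos 2-3: 'c' vs 'e' -> different
  pos 3-4: 'e' vs 'a' -> different
  pos 4-5: 'a' vs 'b' -> different
  pos 5-6: 'b' vs 'd' -> different
  pos 6-7: 'd' vs 'd' -> MATCH ('dd')
  pos 7-8: 'd' vs 'e' -> different
Consecutive identical pairs: ['dd']
Count: 1

1


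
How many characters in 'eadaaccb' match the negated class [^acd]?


Negated class [^acd] matches any char NOT in {a, c, d}
Scanning 'eadaaccb':
  pos 0: 'e' -> MATCH
  pos 1: 'a' -> no (excluded)
  pos 2: 'd' -> no (excluded)
  pos 3: 'a' -> no (excluded)
  pos 4: 'a' -> no (excluded)
  pos 5: 'c' -> no (excluded)
  pos 6: 'c' -> no (excluded)
  pos 7: 'b' -> MATCH
Total matches: 2

2


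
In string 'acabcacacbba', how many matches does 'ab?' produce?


Pattern 'ab?' matches 'a' optionally followed by 'b'.
String: 'acabcacacbba'
Scanning left to right for 'a' then checking next char:
  Match 1: 'a' (a not followed by b)
  Match 2: 'ab' (a followed by b)
  Match 3: 'a' (a not followed by b)
  Match 4: 'a' (a not followed by b)
  Match 5: 'a' (a not followed by b)
Total matches: 5

5


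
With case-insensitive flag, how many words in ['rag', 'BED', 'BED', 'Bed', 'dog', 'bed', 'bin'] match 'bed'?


Case-insensitive matching: compare each word's lowercase form to 'bed'.
  'rag' -> lower='rag' -> no
  'BED' -> lower='bed' -> MATCH
  'BED' -> lower='bed' -> MATCH
  'Bed' -> lower='bed' -> MATCH
  'dog' -> lower='dog' -> no
  'bed' -> lower='bed' -> MATCH
  'bin' -> lower='bin' -> no
Matches: ['BED', 'BED', 'Bed', 'bed']
Count: 4

4
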